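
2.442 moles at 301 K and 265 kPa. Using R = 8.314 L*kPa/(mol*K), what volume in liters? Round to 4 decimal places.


PV = nRT, solve for V = nRT / P.
nRT = 2.442 * 8.314 * 301 = 6111.1392
V = 6111.1392 / 265
V = 23.06090264 L, rounded to 4 dp:

23.0609 L


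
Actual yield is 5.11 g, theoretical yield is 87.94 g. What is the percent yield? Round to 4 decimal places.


% yield = 100 * actual / theoretical
% yield = 100 * 5.11 / 87.94
% yield = 5.81078008 %, rounded to 4 dp:

5.8108 %


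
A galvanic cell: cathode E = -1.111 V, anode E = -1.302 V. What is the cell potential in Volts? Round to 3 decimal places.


Standard cell potential: E_cell = E_cathode - E_anode.
E_cell = -1.111 - (-1.302)
E_cell = 0.191 V, rounded to 3 dp:

0.191 V


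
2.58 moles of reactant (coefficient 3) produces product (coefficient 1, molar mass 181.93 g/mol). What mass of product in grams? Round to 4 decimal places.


Use the coefficient ratio to convert reactant moles to product moles, then multiply by the product's molar mass.
moles_P = moles_R * (coeff_P / coeff_R) = 2.58 * (1/3) = 0.86
mass_P = moles_P * M_P = 0.86 * 181.93
mass_P = 156.4598 g, rounded to 4 dp:

156.4598 g


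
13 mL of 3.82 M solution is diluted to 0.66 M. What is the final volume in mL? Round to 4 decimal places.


Dilution: M1*V1 = M2*V2, solve for V2.
V2 = M1*V1 / M2
V2 = 3.82 * 13 / 0.66
V2 = 49.66 / 0.66
V2 = 75.24242424 mL, rounded to 4 dp:

75.2424 mL


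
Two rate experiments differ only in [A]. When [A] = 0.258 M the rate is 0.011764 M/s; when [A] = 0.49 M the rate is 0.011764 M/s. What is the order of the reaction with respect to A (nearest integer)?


Rate is proportional to [A]^n, so rate2/rate1 = ([A]2/[A]1)^n. Take logs to solve for n.
rate2/rate1 = 0.011764 / 0.011764 = 1.0
[A]2/[A]1 = 0.49 / 0.258 = 1.8992
n = ln(1.0) / ln(1.8992) = 0.0
Nearest integer order:

0


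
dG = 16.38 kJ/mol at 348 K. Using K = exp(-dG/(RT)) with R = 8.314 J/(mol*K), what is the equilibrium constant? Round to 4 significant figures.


dG is in kJ/mol; multiply by 1000 to match R in J/(mol*K).
RT = 8.314 * 348 = 2893.272 J/mol
exponent = -dG*1000 / (RT) = -(16.38*1000) / 2893.272 = -5.66141033
K = exp(-5.66141033)
K = 0.0034776089, rounded to 4 significant figures:

0.003478


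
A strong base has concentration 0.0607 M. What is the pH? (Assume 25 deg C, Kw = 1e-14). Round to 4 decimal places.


A strong base dissociates completely, so [OH-] equals the given concentration.
pOH = -log10([OH-]) = -log10(0.0607) = 1.216811
pH = 14 - pOH = 14 - 1.216811
pH = 12.783189, rounded to 4 dp:

12.7832


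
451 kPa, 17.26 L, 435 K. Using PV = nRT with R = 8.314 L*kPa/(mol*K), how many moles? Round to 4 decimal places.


PV = nRT, solve for n = PV / (RT).
PV = 451 * 17.26 = 7784.26
RT = 8.314 * 435 = 3616.59
n = 7784.26 / 3616.59
n = 2.15237558 mol, rounded to 4 dp:

2.1524 mol


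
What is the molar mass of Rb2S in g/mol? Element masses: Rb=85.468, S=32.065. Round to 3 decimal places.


M = sum(count * atomic_mass) over atoms.
M = 2*85.468 + 1*32.065
M = 170.936 + 32.065
M = 203.001 g/mol, rounded to 3 dp:

203.001 g/mol


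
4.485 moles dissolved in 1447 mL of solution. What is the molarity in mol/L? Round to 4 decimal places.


Convert volume to liters: V_L = V_mL / 1000.
V_L = 1447 / 1000 = 1.447 L
M = n / V_L = 4.485 / 1.447
M = 3.09951624 mol/L, rounded to 4 dp:

3.0995 mol/L


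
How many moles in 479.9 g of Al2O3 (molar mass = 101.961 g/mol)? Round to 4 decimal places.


n = mass / M
n = 479.9 / 101.961
n = 4.70670158 mol, rounded to 4 dp:

4.7067 mol


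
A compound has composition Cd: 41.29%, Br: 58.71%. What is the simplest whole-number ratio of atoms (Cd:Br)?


Assume 100 g of compound, divide each mass% by atomic mass to get moles, then normalize by the smallest to get a raw atom ratio.
Moles per 100 g: Cd: 41.29/112.414 = 0.3673, Br: 58.71/79.904 = 0.7348
Raw ratio (divide by min = 0.3673): Cd: 1.0, Br: 2.0
Multiply by 1 to clear fractions: Cd: 1.0 ~= 1, Br: 2.0 ~= 2
Reduce by GCD to get the simplest whole-number ratio:

1:2


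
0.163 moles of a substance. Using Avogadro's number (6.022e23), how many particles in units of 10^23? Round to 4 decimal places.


N = n * NA, then divide by 1e23 for the requested units.
N / 1e23 = n * 6.022
N / 1e23 = 0.163 * 6.022
N / 1e23 = 0.981586, rounded to 4 dp:

0.9816


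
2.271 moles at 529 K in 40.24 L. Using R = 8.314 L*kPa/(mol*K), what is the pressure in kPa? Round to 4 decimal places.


PV = nRT, solve for P = nRT / V.
nRT = 2.271 * 8.314 * 529 = 9988.0987
P = 9988.0987 / 40.24
P = 248.21318837 kPa, rounded to 4 dp:

248.2132 kPa


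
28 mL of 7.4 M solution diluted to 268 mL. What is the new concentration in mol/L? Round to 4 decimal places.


Dilution: M1*V1 = M2*V2, solve for M2.
M2 = M1*V1 / V2
M2 = 7.4 * 28 / 268
M2 = 207.2 / 268
M2 = 0.77313433 mol/L, rounded to 4 dp:

0.7731 mol/L


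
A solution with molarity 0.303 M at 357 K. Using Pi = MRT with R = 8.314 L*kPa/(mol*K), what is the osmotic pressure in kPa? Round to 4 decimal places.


Osmotic pressure (van't Hoff): Pi = M*R*T.
RT = 8.314 * 357 = 2968.098
Pi = 0.303 * 2968.098
Pi = 899.333694 kPa, rounded to 4 dp:

899.3337 kPa


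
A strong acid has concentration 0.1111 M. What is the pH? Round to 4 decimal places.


A strong acid dissociates completely, so [H+] equals the given concentration.
pH = -log10([H+]) = -log10(0.1111)
pH = 0.95428594, rounded to 4 dp:

0.9543


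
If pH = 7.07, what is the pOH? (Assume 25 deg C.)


At 25 deg C, pH + pOH = 14.
pOH = 14 - pH = 14 - 7.07
pOH = 6.93:

6.93


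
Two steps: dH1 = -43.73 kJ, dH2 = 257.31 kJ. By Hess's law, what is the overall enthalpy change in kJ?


Hess's law: enthalpy is a state function, so add the step enthalpies.
dH_total = dH1 + dH2 = -43.73 + (257.31)
dH_total = 213.58 kJ:

213.58 kJ


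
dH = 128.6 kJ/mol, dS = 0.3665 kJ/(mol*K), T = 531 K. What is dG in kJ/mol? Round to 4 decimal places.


Gibbs: dG = dH - T*dS (consistent units, dS already in kJ/(mol*K)).
T*dS = 531 * 0.3665 = 194.6115
dG = 128.6 - (194.6115)
dG = -66.0115 kJ/mol, rounded to 4 dp:

-66.0115 kJ/mol


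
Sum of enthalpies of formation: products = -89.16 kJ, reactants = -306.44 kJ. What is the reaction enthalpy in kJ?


dH_rxn = sum(dH_f products) - sum(dH_f reactants)
dH_rxn = -89.16 - (-306.44)
dH_rxn = 217.28 kJ:

217.28 kJ


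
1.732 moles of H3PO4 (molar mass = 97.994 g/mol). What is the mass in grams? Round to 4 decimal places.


mass = n * M
mass = 1.732 * 97.994
mass = 169.725608 g, rounded to 4 dp:

169.7256 g


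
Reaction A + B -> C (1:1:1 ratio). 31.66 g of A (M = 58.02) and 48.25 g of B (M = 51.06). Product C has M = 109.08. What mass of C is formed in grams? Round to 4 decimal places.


Find moles of each reactant; the smaller value is the limiting reagent in a 1:1:1 reaction, so moles_C equals moles of the limiter.
n_A = mass_A / M_A = 31.66 / 58.02 = 0.545674 mol
n_B = mass_B / M_B = 48.25 / 51.06 = 0.944967 mol
Limiting reagent: A (smaller), n_limiting = 0.545674 mol
mass_C = n_limiting * M_C = 0.545674 * 109.08
mass_C = 59.52211992 g, rounded to 4 dp:

59.5221 g


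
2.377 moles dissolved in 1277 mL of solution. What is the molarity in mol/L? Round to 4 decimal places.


Convert volume to liters: V_L = V_mL / 1000.
V_L = 1277 / 1000 = 1.277 L
M = n / V_L = 2.377 / 1.277
M = 1.86139389 mol/L, rounded to 4 dp:

1.8614 mol/L


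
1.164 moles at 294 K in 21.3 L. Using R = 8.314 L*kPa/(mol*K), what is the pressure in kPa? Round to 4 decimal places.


PV = nRT, solve for P = nRT / V.
nRT = 1.164 * 8.314 * 294 = 2845.1838
P = 2845.1838 / 21.3
P = 133.57670423 kPa, rounded to 4 dp:

133.5767 kPa


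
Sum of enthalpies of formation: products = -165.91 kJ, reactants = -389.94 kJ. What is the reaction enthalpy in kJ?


dH_rxn = sum(dH_f products) - sum(dH_f reactants)
dH_rxn = -165.91 - (-389.94)
dH_rxn = 224.03 kJ:

224.03 kJ


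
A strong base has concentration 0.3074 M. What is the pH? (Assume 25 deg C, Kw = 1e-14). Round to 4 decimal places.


A strong base dissociates completely, so [OH-] equals the given concentration.
pOH = -log10([OH-]) = -log10(0.3074) = 0.512296
pH = 14 - pOH = 14 - 0.512296
pH = 13.487704, rounded to 4 dp:

13.4877


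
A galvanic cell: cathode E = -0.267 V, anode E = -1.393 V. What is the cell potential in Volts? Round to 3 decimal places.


Standard cell potential: E_cell = E_cathode - E_anode.
E_cell = -0.267 - (-1.393)
E_cell = 1.126 V, rounded to 3 dp:

1.126 V


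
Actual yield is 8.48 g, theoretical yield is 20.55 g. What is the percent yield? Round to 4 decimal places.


% yield = 100 * actual / theoretical
% yield = 100 * 8.48 / 20.55
% yield = 41.26520681 %, rounded to 4 dp:

41.2652 %


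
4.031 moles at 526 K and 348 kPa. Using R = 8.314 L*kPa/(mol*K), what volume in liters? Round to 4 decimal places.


PV = nRT, solve for V = nRT / P.
nRT = 4.031 * 8.314 * 526 = 17628.2241
V = 17628.2241 / 348
V = 50.65581638 L, rounded to 4 dp:

50.6558 L


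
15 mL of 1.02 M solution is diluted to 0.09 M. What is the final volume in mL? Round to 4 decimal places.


Dilution: M1*V1 = M2*V2, solve for V2.
V2 = M1*V1 / M2
V2 = 1.02 * 15 / 0.09
V2 = 15.3 / 0.09
V2 = 170.0 mL, rounded to 4 dp:

170.0000 mL


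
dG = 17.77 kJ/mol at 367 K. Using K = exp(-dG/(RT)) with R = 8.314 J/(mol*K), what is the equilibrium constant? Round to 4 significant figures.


dG is in kJ/mol; multiply by 1000 to match R in J/(mol*K).
RT = 8.314 * 367 = 3051.238 J/mol
exponent = -dG*1000 / (RT) = -(17.77*1000) / 3051.238 = -5.82386559
K = exp(-5.82386559)
K = 0.0029561557, rounded to 4 significant figures:

0.002956


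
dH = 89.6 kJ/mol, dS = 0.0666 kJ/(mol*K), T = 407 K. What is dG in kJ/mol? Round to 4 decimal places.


Gibbs: dG = dH - T*dS (consistent units, dS already in kJ/(mol*K)).
T*dS = 407 * 0.0666 = 27.1062
dG = 89.6 - (27.1062)
dG = 62.4938 kJ/mol, rounded to 4 dp:

62.4938 kJ/mol


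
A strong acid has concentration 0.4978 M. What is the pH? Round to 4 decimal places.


A strong acid dissociates completely, so [H+] equals the given concentration.
pH = -log10([H+]) = -log10(0.4978)
pH = 0.30294511, rounded to 4 dp:

0.3029


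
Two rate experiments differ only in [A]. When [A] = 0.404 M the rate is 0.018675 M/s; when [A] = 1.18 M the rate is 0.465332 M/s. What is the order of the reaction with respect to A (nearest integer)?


Rate is proportional to [A]^n, so rate2/rate1 = ([A]2/[A]1)^n. Take logs to solve for n.
rate2/rate1 = 0.465332 / 0.018675 = 24.9174
[A]2/[A]1 = 1.18 / 0.404 = 2.9208
n = ln(24.9174) / ln(2.9208) = 3.0
Nearest integer order:

3


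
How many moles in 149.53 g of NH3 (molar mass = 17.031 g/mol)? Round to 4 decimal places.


n = mass / M
n = 149.53 / 17.031
n = 8.779872 mol, rounded to 4 dp:

8.7799 mol


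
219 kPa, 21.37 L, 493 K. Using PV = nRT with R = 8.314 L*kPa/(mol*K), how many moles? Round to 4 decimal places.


PV = nRT, solve for n = PV / (RT).
PV = 219 * 21.37 = 4680.03
RT = 8.314 * 493 = 4098.802
n = 4680.03 / 4098.802
n = 1.14180436 mol, rounded to 4 dp:

1.1418 mol


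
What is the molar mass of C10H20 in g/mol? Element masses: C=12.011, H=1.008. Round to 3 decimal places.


M = sum(count * atomic_mass) over atoms.
M = 10*12.011 + 20*1.008
M = 120.11 + 20.16
M = 140.27 g/mol, rounded to 3 dp:

140.270 g/mol


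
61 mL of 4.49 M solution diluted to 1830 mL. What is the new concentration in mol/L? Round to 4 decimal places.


Dilution: M1*V1 = M2*V2, solve for M2.
M2 = M1*V1 / V2
M2 = 4.49 * 61 / 1830
M2 = 273.89 / 1830
M2 = 0.14966667 mol/L, rounded to 4 dp:

0.1497 mol/L


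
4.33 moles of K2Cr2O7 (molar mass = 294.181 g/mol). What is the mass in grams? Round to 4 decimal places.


mass = n * M
mass = 4.33 * 294.181
mass = 1273.80373 g, rounded to 4 dp:

1273.8037 g


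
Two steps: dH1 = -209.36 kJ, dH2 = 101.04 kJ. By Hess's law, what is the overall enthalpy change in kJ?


Hess's law: enthalpy is a state function, so add the step enthalpies.
dH_total = dH1 + dH2 = -209.36 + (101.04)
dH_total = -108.32 kJ:

-108.32 kJ


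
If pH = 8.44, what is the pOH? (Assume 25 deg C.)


At 25 deg C, pH + pOH = 14.
pOH = 14 - pH = 14 - 8.44
pOH = 5.56:

5.56


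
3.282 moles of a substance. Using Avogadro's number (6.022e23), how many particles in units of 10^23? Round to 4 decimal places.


N = n * NA, then divide by 1e23 for the requested units.
N / 1e23 = n * 6.022
N / 1e23 = 3.282 * 6.022
N / 1e23 = 19.764204, rounded to 4 dp:

19.7642


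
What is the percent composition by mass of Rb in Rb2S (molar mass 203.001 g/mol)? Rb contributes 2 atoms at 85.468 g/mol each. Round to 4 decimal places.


pct = 100 * (n_elem * M_elem) / M_total
mass_contribution = 2 * 85.468 = 170.936 g/mol
pct = 100 * 170.936 / 203.001
pct = 84.20451131 %, rounded to 4 dp:

84.2045 %


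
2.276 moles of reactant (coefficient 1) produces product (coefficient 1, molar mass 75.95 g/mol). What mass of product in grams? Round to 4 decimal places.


Use the coefficient ratio to convert reactant moles to product moles, then multiply by the product's molar mass.
moles_P = moles_R * (coeff_P / coeff_R) = 2.276 * (1/1) = 2.276
mass_P = moles_P * M_P = 2.276 * 75.95
mass_P = 172.8622 g, rounded to 4 dp:

172.8622 g


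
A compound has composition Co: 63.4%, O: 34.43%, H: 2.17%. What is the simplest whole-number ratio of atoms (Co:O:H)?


Assume 100 g of compound, divide each mass% by atomic mass to get moles, then normalize by the smallest to get a raw atom ratio.
Moles per 100 g: Co: 63.4/58.933 = 1.0758, O: 34.43/15.999 = 2.152, H: 2.17/1.008 = 2.1528
Raw ratio (divide by min = 1.0758): Co: 1.0, O: 2.0, H: 2.001
Multiply by 1 to clear fractions: Co: 1.0 ~= 1, O: 2.0 ~= 2, H: 2.001 ~= 2
Reduce by GCD to get the simplest whole-number ratio:

1:2:2


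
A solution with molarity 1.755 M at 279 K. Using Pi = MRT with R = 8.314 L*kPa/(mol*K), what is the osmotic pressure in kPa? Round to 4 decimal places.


Osmotic pressure (van't Hoff): Pi = M*R*T.
RT = 8.314 * 279 = 2319.606
Pi = 1.755 * 2319.606
Pi = 4070.90853 kPa, rounded to 4 dp:

4070.9085 kPa


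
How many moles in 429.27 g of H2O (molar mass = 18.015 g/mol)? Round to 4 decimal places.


n = mass / M
n = 429.27 / 18.015
n = 23.82847627 mol, rounded to 4 dp:

23.8285 mol


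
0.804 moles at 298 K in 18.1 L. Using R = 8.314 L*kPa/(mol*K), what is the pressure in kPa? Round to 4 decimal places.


PV = nRT, solve for P = nRT / V.
nRT = 0.804 * 8.314 * 298 = 1991.9679
P = 1991.9679 / 18.1
P = 110.05347514 kPa, rounded to 4 dp:

110.0535 kPa


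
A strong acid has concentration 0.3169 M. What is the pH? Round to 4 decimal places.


A strong acid dissociates completely, so [H+] equals the given concentration.
pH = -log10([H+]) = -log10(0.3169)
pH = 0.49907776, rounded to 4 dp:

0.4991


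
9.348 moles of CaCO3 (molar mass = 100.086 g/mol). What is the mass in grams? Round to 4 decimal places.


mass = n * M
mass = 9.348 * 100.086
mass = 935.603928 g, rounded to 4 dp:

935.6039 g


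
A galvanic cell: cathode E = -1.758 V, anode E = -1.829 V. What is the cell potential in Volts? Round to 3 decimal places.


Standard cell potential: E_cell = E_cathode - E_anode.
E_cell = -1.758 - (-1.829)
E_cell = 0.071 V, rounded to 3 dp:

0.071 V


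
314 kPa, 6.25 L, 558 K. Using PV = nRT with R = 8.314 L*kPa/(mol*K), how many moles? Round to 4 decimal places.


PV = nRT, solve for n = PV / (RT).
PV = 314 * 6.25 = 1962.5
RT = 8.314 * 558 = 4639.212
n = 1962.5 / 4639.212
n = 0.42302443 mol, rounded to 4 dp:

0.4230 mol


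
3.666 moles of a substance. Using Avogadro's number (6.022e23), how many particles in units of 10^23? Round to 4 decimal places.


N = n * NA, then divide by 1e23 for the requested units.
N / 1e23 = n * 6.022
N / 1e23 = 3.666 * 6.022
N / 1e23 = 22.076652, rounded to 4 dp:

22.0767


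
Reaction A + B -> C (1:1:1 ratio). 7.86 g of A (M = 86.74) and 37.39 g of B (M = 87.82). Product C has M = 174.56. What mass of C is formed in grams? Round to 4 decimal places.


Find moles of each reactant; the smaller value is the limiting reagent in a 1:1:1 reaction, so moles_C equals moles of the limiter.
n_A = mass_A / M_A = 7.86 / 86.74 = 0.090616 mol
n_B = mass_B / M_B = 37.39 / 87.82 = 0.425757 mol
Limiting reagent: A (smaller), n_limiting = 0.090616 mol
mass_C = n_limiting * M_C = 0.090616 * 174.56
mass_C = 15.81792896 g, rounded to 4 dp:

15.8179 g


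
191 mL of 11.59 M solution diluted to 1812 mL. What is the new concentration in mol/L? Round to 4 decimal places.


Dilution: M1*V1 = M2*V2, solve for M2.
M2 = M1*V1 / V2
M2 = 11.59 * 191 / 1812
M2 = 2213.69 / 1812
M2 = 1.22168322 mol/L, rounded to 4 dp:

1.2217 mol/L


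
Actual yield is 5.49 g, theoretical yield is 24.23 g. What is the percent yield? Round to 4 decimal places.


% yield = 100 * actual / theoretical
% yield = 100 * 5.49 / 24.23
% yield = 22.65786215 %, rounded to 4 dp:

22.6579 %


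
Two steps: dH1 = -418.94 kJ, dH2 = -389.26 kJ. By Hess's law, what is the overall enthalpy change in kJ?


Hess's law: enthalpy is a state function, so add the step enthalpies.
dH_total = dH1 + dH2 = -418.94 + (-389.26)
dH_total = -808.2 kJ:

-808.20 kJ


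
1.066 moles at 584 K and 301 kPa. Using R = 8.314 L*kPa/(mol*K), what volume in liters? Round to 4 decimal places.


PV = nRT, solve for V = nRT / P.
nRT = 1.066 * 8.314 * 584 = 5175.8308
V = 5175.8308 / 301
V = 17.19545116 L, rounded to 4 dp:

17.1955 L


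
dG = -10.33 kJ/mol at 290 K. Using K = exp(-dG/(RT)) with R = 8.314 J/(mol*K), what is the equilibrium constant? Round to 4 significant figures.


dG is in kJ/mol; multiply by 1000 to match R in J/(mol*K).
RT = 8.314 * 290 = 2411.06 J/mol
exponent = -dG*1000 / (RT) = -(-10.33*1000) / 2411.06 = 4.28442262
K = exp(4.28442262)
K = 72.56064, rounded to 4 significant figures:

72.56


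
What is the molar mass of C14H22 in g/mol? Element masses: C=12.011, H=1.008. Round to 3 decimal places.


M = sum(count * atomic_mass) over atoms.
M = 14*12.011 + 22*1.008
M = 168.154 + 22.176
M = 190.33 g/mol, rounded to 3 dp:

190.330 g/mol


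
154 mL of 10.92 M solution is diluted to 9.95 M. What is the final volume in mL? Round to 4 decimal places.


Dilution: M1*V1 = M2*V2, solve for V2.
V2 = M1*V1 / M2
V2 = 10.92 * 154 / 9.95
V2 = 1681.68 / 9.95
V2 = 169.01306533 mL, rounded to 4 dp:

169.0131 mL


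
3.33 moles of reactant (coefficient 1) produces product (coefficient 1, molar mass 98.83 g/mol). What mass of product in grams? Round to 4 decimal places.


Use the coefficient ratio to convert reactant moles to product moles, then multiply by the product's molar mass.
moles_P = moles_R * (coeff_P / coeff_R) = 3.33 * (1/1) = 3.33
mass_P = moles_P * M_P = 3.33 * 98.83
mass_P = 329.1039 g, rounded to 4 dp:

329.1039 g


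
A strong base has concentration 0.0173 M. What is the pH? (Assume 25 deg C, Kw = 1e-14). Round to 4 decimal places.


A strong base dissociates completely, so [OH-] equals the given concentration.
pOH = -log10([OH-]) = -log10(0.0173) = 1.761954
pH = 14 - pOH = 14 - 1.761954
pH = 12.238046, rounded to 4 dp:

12.2380


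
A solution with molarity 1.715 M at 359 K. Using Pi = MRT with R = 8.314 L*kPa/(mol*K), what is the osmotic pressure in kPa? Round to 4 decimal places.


Osmotic pressure (van't Hoff): Pi = M*R*T.
RT = 8.314 * 359 = 2984.726
Pi = 1.715 * 2984.726
Pi = 5118.80509 kPa, rounded to 4 dp:

5118.8051 kPa


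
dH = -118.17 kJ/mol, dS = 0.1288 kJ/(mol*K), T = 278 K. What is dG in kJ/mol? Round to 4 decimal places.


Gibbs: dG = dH - T*dS (consistent units, dS already in kJ/(mol*K)).
T*dS = 278 * 0.1288 = 35.8064
dG = -118.17 - (35.8064)
dG = -153.9764 kJ/mol, rounded to 4 dp:

-153.9764 kJ/mol


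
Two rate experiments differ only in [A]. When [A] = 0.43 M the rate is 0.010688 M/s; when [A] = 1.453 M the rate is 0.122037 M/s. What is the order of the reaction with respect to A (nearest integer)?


Rate is proportional to [A]^n, so rate2/rate1 = ([A]2/[A]1)^n. Take logs to solve for n.
rate2/rate1 = 0.122037 / 0.010688 = 11.4181
[A]2/[A]1 = 1.453 / 0.43 = 3.3791
n = ln(11.4181) / ln(3.3791) = 2.0
Nearest integer order:

2


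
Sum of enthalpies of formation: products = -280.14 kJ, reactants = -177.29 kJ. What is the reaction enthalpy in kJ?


dH_rxn = sum(dH_f products) - sum(dH_f reactants)
dH_rxn = -280.14 - (-177.29)
dH_rxn = -102.85 kJ:

-102.85 kJ


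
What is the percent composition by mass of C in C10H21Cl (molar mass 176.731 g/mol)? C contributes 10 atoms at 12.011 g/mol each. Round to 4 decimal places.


pct = 100 * (n_elem * M_elem) / M_total
mass_contribution = 10 * 12.011 = 120.11 g/mol
pct = 100 * 120.11 / 176.731
pct = 67.96204401 %, rounded to 4 dp:

67.9620 %


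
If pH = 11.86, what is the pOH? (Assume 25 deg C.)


At 25 deg C, pH + pOH = 14.
pOH = 14 - pH = 14 - 11.86
pOH = 2.14:

2.14


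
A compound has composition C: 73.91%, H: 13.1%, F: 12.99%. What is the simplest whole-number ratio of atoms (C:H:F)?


Assume 100 g of compound, divide each mass% by atomic mass to get moles, then normalize by the smallest to get a raw atom ratio.
Moles per 100 g: C: 73.91/12.011 = 6.1535, H: 13.1/1.008 = 12.996, F: 12.99/18.998 = 0.6838
Raw ratio (divide by min = 0.6838): C: 9.0, H: 19.007, F: 1.0
Multiply by 1 to clear fractions: C: 9.0 ~= 9, H: 19.007 ~= 19, F: 1.0 ~= 1
Reduce by GCD to get the simplest whole-number ratio:

9:19:1


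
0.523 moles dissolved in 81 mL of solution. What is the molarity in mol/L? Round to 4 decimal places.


Convert volume to liters: V_L = V_mL / 1000.
V_L = 81 / 1000 = 0.081 L
M = n / V_L = 0.523 / 0.081
M = 6.45679012 mol/L, rounded to 4 dp:

6.4568 mol/L


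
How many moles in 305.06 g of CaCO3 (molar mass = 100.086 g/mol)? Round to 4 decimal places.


n = mass / M
n = 305.06 / 100.086
n = 3.04797874 mol, rounded to 4 dp:

3.0480 mol


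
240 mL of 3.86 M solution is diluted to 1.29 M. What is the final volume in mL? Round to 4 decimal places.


Dilution: M1*V1 = M2*V2, solve for V2.
V2 = M1*V1 / M2
V2 = 3.86 * 240 / 1.29
V2 = 926.4 / 1.29
V2 = 718.13953488 mL, rounded to 4 dp:

718.1395 mL


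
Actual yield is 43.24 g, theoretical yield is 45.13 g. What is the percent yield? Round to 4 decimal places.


% yield = 100 * actual / theoretical
% yield = 100 * 43.24 / 45.13
% yield = 95.81209838 %, rounded to 4 dp:

95.8121 %


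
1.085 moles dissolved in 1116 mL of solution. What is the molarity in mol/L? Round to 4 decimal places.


Convert volume to liters: V_L = V_mL / 1000.
V_L = 1116 / 1000 = 1.116 L
M = n / V_L = 1.085 / 1.116
M = 0.97222222 mol/L, rounded to 4 dp:

0.9722 mol/L


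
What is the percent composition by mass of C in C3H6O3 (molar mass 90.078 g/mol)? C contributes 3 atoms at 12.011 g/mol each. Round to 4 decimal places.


pct = 100 * (n_elem * M_elem) / M_total
mass_contribution = 3 * 12.011 = 36.033 g/mol
pct = 100 * 36.033 / 90.078
pct = 40.00199827 %, rounded to 4 dp:

40.0020 %


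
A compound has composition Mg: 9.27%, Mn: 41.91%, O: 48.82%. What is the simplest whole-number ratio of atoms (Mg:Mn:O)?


Assume 100 g of compound, divide each mass% by atomic mass to get moles, then normalize by the smallest to get a raw atom ratio.
Moles per 100 g: Mg: 9.27/24.305 = 0.3814, Mn: 41.91/54.938 = 0.7629, O: 48.82/15.999 = 3.0514
Raw ratio (divide by min = 0.3814): Mg: 1.0, Mn: 2.0, O: 8.001
Multiply by 1 to clear fractions: Mg: 1.0 ~= 1, Mn: 2.0 ~= 2, O: 8.001 ~= 8
Reduce by GCD to get the simplest whole-number ratio:

1:2:8


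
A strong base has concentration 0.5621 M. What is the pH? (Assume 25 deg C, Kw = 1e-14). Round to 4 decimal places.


A strong base dissociates completely, so [OH-] equals the given concentration.
pOH = -log10([OH-]) = -log10(0.5621) = 0.250186
pH = 14 - pOH = 14 - 0.250186
pH = 13.749814, rounded to 4 dp:

13.7498


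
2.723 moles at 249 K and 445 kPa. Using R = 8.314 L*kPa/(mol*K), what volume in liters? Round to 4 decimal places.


PV = nRT, solve for V = nRT / P.
nRT = 2.723 * 8.314 * 249 = 5637.1165
V = 5637.1165 / 445
V = 12.66767753 L, rounded to 4 dp:

12.6677 L


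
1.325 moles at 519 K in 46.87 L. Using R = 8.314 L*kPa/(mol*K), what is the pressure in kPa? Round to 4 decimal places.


PV = nRT, solve for P = nRT / V.
nRT = 1.325 * 8.314 * 519 = 5717.33
P = 5717.33 / 46.87
P = 121.98271816 kPa, rounded to 4 dp:

121.9827 kPa


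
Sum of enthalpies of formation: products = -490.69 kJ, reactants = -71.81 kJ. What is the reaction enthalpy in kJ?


dH_rxn = sum(dH_f products) - sum(dH_f reactants)
dH_rxn = -490.69 - (-71.81)
dH_rxn = -418.88 kJ:

-418.88 kJ


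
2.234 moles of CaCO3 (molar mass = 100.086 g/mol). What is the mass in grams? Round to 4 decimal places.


mass = n * M
mass = 2.234 * 100.086
mass = 223.592124 g, rounded to 4 dp:

223.5921 g


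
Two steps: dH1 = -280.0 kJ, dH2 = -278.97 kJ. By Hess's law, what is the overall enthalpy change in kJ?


Hess's law: enthalpy is a state function, so add the step enthalpies.
dH_total = dH1 + dH2 = -280.0 + (-278.97)
dH_total = -558.97 kJ:

-558.97 kJ


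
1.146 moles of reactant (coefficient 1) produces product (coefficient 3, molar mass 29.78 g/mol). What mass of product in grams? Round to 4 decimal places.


Use the coefficient ratio to convert reactant moles to product moles, then multiply by the product's molar mass.
moles_P = moles_R * (coeff_P / coeff_R) = 1.146 * (3/1) = 3.438
mass_P = moles_P * M_P = 3.438 * 29.78
mass_P = 102.38364 g, rounded to 4 dp:

102.3836 g


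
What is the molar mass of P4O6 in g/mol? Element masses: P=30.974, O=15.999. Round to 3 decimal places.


M = sum(count * atomic_mass) over atoms.
M = 4*30.974 + 6*15.999
M = 123.896 + 95.994
M = 219.89 g/mol, rounded to 3 dp:

219.890 g/mol


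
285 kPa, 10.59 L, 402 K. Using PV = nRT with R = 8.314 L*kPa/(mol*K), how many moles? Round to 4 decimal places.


PV = nRT, solve for n = PV / (RT).
PV = 285 * 10.59 = 3018.15
RT = 8.314 * 402 = 3342.228
n = 3018.15 / 3342.228
n = 0.90303534 mol, rounded to 4 dp:

0.9030 mol


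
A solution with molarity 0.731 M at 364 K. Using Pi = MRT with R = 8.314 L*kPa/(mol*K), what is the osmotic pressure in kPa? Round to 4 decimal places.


Osmotic pressure (van't Hoff): Pi = M*R*T.
RT = 8.314 * 364 = 3026.296
Pi = 0.731 * 3026.296
Pi = 2212.222376 kPa, rounded to 4 dp:

2212.2224 kPa


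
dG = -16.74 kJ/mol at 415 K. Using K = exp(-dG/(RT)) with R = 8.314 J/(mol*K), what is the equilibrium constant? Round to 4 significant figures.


dG is in kJ/mol; multiply by 1000 to match R in J/(mol*K).
RT = 8.314 * 415 = 3450.31 J/mol
exponent = -dG*1000 / (RT) = -(-16.74*1000) / 3450.31 = 4.85173796
K = exp(4.85173796)
K = 127.96259, rounded to 4 significant figures:

128.0


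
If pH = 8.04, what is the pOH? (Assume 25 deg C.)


At 25 deg C, pH + pOH = 14.
pOH = 14 - pH = 14 - 8.04
pOH = 5.96:

5.96


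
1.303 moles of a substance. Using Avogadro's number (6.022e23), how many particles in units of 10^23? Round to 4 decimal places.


N = n * NA, then divide by 1e23 for the requested units.
N / 1e23 = n * 6.022
N / 1e23 = 1.303 * 6.022
N / 1e23 = 7.846666, rounded to 4 dp:

7.8467


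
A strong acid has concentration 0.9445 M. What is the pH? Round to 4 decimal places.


A strong acid dissociates completely, so [H+] equals the given concentration.
pH = -log10([H+]) = -log10(0.9445)
pH = 0.02479804, rounded to 4 dp:

0.0248


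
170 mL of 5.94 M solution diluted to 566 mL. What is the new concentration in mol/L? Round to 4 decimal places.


Dilution: M1*V1 = M2*V2, solve for M2.
M2 = M1*V1 / V2
M2 = 5.94 * 170 / 566
M2 = 1009.8 / 566
M2 = 1.78409894 mol/L, rounded to 4 dp:

1.7841 mol/L


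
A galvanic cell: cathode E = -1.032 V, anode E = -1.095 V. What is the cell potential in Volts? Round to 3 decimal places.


Standard cell potential: E_cell = E_cathode - E_anode.
E_cell = -1.032 - (-1.095)
E_cell = 0.063 V, rounded to 3 dp:

0.063 V


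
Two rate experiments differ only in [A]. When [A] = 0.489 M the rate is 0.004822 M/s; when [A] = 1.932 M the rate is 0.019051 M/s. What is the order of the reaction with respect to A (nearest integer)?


Rate is proportional to [A]^n, so rate2/rate1 = ([A]2/[A]1)^n. Take logs to solve for n.
rate2/rate1 = 0.019051 / 0.004822 = 3.9509
[A]2/[A]1 = 1.932 / 0.489 = 3.9509
n = ln(3.9509) / ln(3.9509) = 1.0
Nearest integer order:

1


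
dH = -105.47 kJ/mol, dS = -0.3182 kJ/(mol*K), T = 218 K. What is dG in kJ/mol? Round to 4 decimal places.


Gibbs: dG = dH - T*dS (consistent units, dS already in kJ/(mol*K)).
T*dS = 218 * -0.3182 = -69.3676
dG = -105.47 - (-69.3676)
dG = -36.1024 kJ/mol, rounded to 4 dp:

-36.1024 kJ/mol


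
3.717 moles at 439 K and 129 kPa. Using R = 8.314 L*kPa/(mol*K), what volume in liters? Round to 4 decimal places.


PV = nRT, solve for V = nRT / P.
nRT = 3.717 * 8.314 * 439 = 13566.4776
V = 13566.4776 / 129
V = 105.16649302 L, rounded to 4 dp:

105.1665 L


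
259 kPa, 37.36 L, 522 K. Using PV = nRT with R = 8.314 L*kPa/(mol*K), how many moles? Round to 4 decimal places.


PV = nRT, solve for n = PV / (RT).
PV = 259 * 37.36 = 9676.24
RT = 8.314 * 522 = 4339.908
n = 9676.24 / 4339.908
n = 2.22959565 mol, rounded to 4 dp:

2.2296 mol


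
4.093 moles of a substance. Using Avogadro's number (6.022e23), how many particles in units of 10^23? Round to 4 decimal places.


N = n * NA, then divide by 1e23 for the requested units.
N / 1e23 = n * 6.022
N / 1e23 = 4.093 * 6.022
N / 1e23 = 24.648046, rounded to 4 dp:

24.6480


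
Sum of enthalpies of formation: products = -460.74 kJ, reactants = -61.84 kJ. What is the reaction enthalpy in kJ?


dH_rxn = sum(dH_f products) - sum(dH_f reactants)
dH_rxn = -460.74 - (-61.84)
dH_rxn = -398.9 kJ:

-398.90 kJ


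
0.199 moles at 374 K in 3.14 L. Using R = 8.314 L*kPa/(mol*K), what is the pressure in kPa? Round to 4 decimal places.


PV = nRT, solve for P = nRT / V.
nRT = 0.199 * 8.314 * 374 = 618.7778
P = 618.7778 / 3.14
P = 197.06299363 kPa, rounded to 4 dp:

197.0630 kPa


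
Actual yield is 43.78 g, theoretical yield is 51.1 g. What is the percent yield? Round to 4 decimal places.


% yield = 100 * actual / theoretical
% yield = 100 * 43.78 / 51.1
% yield = 85.67514677 %, rounded to 4 dp:

85.6751 %


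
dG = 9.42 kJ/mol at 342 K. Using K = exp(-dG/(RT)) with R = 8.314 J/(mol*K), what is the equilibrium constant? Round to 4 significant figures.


dG is in kJ/mol; multiply by 1000 to match R in J/(mol*K).
RT = 8.314 * 342 = 2843.388 J/mol
exponent = -dG*1000 / (RT) = -(9.42*1000) / 2843.388 = -3.3129492
K = exp(-3.3129492)
K = 0.036408639, rounded to 4 significant figures:

0.03641


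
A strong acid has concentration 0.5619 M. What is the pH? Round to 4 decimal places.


A strong acid dissociates completely, so [H+] equals the given concentration.
pH = -log10([H+]) = -log10(0.5619)
pH = 0.25034097, rounded to 4 dp:

0.2503


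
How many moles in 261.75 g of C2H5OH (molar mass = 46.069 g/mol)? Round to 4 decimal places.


n = mass / M
n = 261.75 / 46.069
n = 5.68169485 mol, rounded to 4 dp:

5.6817 mol


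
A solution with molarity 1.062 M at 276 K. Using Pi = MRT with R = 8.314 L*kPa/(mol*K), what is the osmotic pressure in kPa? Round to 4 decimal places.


Osmotic pressure (van't Hoff): Pi = M*R*T.
RT = 8.314 * 276 = 2294.664
Pi = 1.062 * 2294.664
Pi = 2436.933168 kPa, rounded to 4 dp:

2436.9332 kPa


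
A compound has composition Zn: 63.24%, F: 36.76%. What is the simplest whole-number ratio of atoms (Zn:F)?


Assume 100 g of compound, divide each mass% by atomic mass to get moles, then normalize by the smallest to get a raw atom ratio.
Moles per 100 g: Zn: 63.24/65.38 = 0.9673, F: 36.76/18.998 = 1.9349
Raw ratio (divide by min = 0.9673): Zn: 1.0, F: 2.0
Multiply by 1 to clear fractions: Zn: 1.0 ~= 1, F: 2.0 ~= 2
Reduce by GCD to get the simplest whole-number ratio:

1:2


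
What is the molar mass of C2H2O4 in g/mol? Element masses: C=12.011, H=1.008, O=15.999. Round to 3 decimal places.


M = sum(count * atomic_mass) over atoms.
M = 2*12.011 + 2*1.008 + 4*15.999
M = 24.022 + 2.016 + 63.996
M = 90.034 g/mol, rounded to 3 dp:

90.034 g/mol


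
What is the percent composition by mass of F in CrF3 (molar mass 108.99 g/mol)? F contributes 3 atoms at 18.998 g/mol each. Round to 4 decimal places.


pct = 100 * (n_elem * M_elem) / M_total
mass_contribution = 3 * 18.998 = 56.994 g/mol
pct = 100 * 56.994 / 108.99
pct = 52.29287091 %, rounded to 4 dp:

52.2929 %


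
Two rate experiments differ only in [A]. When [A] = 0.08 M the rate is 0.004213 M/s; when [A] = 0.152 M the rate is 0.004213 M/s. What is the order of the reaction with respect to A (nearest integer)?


Rate is proportional to [A]^n, so rate2/rate1 = ([A]2/[A]1)^n. Take logs to solve for n.
rate2/rate1 = 0.004213 / 0.004213 = 1.0
[A]2/[A]1 = 0.152 / 0.08 = 1.9
n = ln(1.0) / ln(1.9) = 0.0
Nearest integer order:

0


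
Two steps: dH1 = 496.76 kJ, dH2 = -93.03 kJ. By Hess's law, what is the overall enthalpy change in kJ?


Hess's law: enthalpy is a state function, so add the step enthalpies.
dH_total = dH1 + dH2 = 496.76 + (-93.03)
dH_total = 403.73 kJ:

403.73 kJ


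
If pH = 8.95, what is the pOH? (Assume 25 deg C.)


At 25 deg C, pH + pOH = 14.
pOH = 14 - pH = 14 - 8.95
pOH = 5.05:

5.05


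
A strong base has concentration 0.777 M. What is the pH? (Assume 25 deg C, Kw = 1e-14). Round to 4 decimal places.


A strong base dissociates completely, so [OH-] equals the given concentration.
pOH = -log10([OH-]) = -log10(0.777) = 0.109579
pH = 14 - pOH = 14 - 0.109579
pH = 13.890421, rounded to 4 dp:

13.8904


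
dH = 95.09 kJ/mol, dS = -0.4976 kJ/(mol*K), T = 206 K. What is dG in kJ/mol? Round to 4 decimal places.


Gibbs: dG = dH - T*dS (consistent units, dS already in kJ/(mol*K)).
T*dS = 206 * -0.4976 = -102.5056
dG = 95.09 - (-102.5056)
dG = 197.5956 kJ/mol, rounded to 4 dp:

197.5956 kJ/mol


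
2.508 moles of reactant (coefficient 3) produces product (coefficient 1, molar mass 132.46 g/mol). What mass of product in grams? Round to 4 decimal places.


Use the coefficient ratio to convert reactant moles to product moles, then multiply by the product's molar mass.
moles_P = moles_R * (coeff_P / coeff_R) = 2.508 * (1/3) = 0.836
mass_P = moles_P * M_P = 0.836 * 132.46
mass_P = 110.73656 g, rounded to 4 dp:

110.7366 g


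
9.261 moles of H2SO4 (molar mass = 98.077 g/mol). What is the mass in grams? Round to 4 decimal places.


mass = n * M
mass = 9.261 * 98.077
mass = 908.291097 g, rounded to 4 dp:

908.2911 g


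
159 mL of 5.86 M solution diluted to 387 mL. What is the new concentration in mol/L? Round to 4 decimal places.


Dilution: M1*V1 = M2*V2, solve for M2.
M2 = M1*V1 / V2
M2 = 5.86 * 159 / 387
M2 = 931.74 / 387
M2 = 2.4075969 mol/L, rounded to 4 dp:

2.4076 mol/L


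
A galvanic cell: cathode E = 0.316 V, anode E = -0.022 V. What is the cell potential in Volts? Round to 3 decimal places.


Standard cell potential: E_cell = E_cathode - E_anode.
E_cell = 0.316 - (-0.022)
E_cell = 0.338 V, rounded to 3 dp:

0.338 V


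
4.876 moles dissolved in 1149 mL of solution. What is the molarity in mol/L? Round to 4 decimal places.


Convert volume to liters: V_L = V_mL / 1000.
V_L = 1149 / 1000 = 1.149 L
M = n / V_L = 4.876 / 1.149
M = 4.24369017 mol/L, rounded to 4 dp:

4.2437 mol/L


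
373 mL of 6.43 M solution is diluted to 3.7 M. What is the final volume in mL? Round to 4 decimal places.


Dilution: M1*V1 = M2*V2, solve for V2.
V2 = M1*V1 / M2
V2 = 6.43 * 373 / 3.7
V2 = 2398.39 / 3.7
V2 = 648.21351351 mL, rounded to 4 dp:

648.2135 mL


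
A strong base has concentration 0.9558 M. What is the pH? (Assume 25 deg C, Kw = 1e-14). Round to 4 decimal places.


A strong base dissociates completely, so [OH-] equals the given concentration.
pOH = -log10([OH-]) = -log10(0.9558) = 0.019633
pH = 14 - pOH = 14 - 0.019633
pH = 13.980367, rounded to 4 dp:

13.9804


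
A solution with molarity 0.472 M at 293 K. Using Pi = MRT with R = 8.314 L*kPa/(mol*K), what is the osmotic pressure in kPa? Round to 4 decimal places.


Osmotic pressure (van't Hoff): Pi = M*R*T.
RT = 8.314 * 293 = 2436.002
Pi = 0.472 * 2436.002
Pi = 1149.792944 kPa, rounded to 4 dp:

1149.7929 kPa


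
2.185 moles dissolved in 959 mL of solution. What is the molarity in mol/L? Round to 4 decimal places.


Convert volume to liters: V_L = V_mL / 1000.
V_L = 959 / 1000 = 0.959 L
M = n / V_L = 2.185 / 0.959
M = 2.27841502 mol/L, rounded to 4 dp:

2.2784 mol/L


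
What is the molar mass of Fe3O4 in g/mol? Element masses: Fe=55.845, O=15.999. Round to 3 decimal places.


M = sum(count * atomic_mass) over atoms.
M = 3*55.845 + 4*15.999
M = 167.535 + 63.996
M = 231.531 g/mol, rounded to 3 dp:

231.531 g/mol


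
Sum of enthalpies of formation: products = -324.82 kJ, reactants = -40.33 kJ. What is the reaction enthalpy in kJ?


dH_rxn = sum(dH_f products) - sum(dH_f reactants)
dH_rxn = -324.82 - (-40.33)
dH_rxn = -284.49 kJ:

-284.49 kJ


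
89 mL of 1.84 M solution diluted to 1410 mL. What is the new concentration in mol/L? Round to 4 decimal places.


Dilution: M1*V1 = M2*V2, solve for M2.
M2 = M1*V1 / V2
M2 = 1.84 * 89 / 1410
M2 = 163.76 / 1410
M2 = 0.11614184 mol/L, rounded to 4 dp:

0.1161 mol/L


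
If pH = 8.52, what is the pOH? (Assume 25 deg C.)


At 25 deg C, pH + pOH = 14.
pOH = 14 - pH = 14 - 8.52
pOH = 5.48:

5.48


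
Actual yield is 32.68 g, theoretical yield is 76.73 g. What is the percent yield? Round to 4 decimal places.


% yield = 100 * actual / theoretical
% yield = 100 * 32.68 / 76.73
% yield = 42.59090317 %, rounded to 4 dp:

42.5909 %


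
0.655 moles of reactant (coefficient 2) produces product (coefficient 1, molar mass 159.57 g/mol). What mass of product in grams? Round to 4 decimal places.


Use the coefficient ratio to convert reactant moles to product moles, then multiply by the product's molar mass.
moles_P = moles_R * (coeff_P / coeff_R) = 0.655 * (1/2) = 0.3275
mass_P = moles_P * M_P = 0.3275 * 159.57
mass_P = 52.259175 g, rounded to 4 dp:

52.2592 g


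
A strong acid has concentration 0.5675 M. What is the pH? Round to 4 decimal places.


A strong acid dissociates completely, so [H+] equals the given concentration.
pH = -log10([H+]) = -log10(0.5675)
pH = 0.24603413, rounded to 4 dp:

0.2460


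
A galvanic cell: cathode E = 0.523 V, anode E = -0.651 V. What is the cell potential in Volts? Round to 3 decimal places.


Standard cell potential: E_cell = E_cathode - E_anode.
E_cell = 0.523 - (-0.651)
E_cell = 1.174 V, rounded to 3 dp:

1.174 V


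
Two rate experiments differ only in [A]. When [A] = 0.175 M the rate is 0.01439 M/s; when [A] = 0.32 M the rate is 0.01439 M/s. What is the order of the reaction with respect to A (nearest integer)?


Rate is proportional to [A]^n, so rate2/rate1 = ([A]2/[A]1)^n. Take logs to solve for n.
rate2/rate1 = 0.01439 / 0.01439 = 1.0
[A]2/[A]1 = 0.32 / 0.175 = 1.8286
n = ln(1.0) / ln(1.8286) = 0.0
Nearest integer order:

0


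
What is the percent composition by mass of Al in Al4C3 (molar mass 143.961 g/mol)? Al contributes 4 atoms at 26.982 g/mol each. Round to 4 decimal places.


pct = 100 * (n_elem * M_elem) / M_total
mass_contribution = 4 * 26.982 = 107.928 g/mol
pct = 100 * 107.928 / 143.961
pct = 74.97030446 %, rounded to 4 dp:

74.9703 %


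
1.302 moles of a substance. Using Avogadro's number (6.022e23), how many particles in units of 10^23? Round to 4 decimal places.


N = n * NA, then divide by 1e23 for the requested units.
N / 1e23 = n * 6.022
N / 1e23 = 1.302 * 6.022
N / 1e23 = 7.840644, rounded to 4 dp:

7.8406
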